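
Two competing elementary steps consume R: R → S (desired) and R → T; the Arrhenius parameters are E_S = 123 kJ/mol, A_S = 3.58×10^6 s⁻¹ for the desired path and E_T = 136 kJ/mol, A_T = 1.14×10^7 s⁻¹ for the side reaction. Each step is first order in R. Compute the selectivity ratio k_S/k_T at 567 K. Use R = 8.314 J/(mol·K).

4.95

Since both paths have the same order in R, the concentration cancels and S_{S/T} = k_S/k_T = (A_S/A_T)·exp[(E_T−E_S)/(RT)].
(E_T−E_S)/(RT) = (136−123)×10³/(8.314×567) = 13000/4714 = 2.758.
k_S/k_T = (3.58×10^6/1.14×10^7)·exp(2.758) = 0.3140 × 15.76 = 4.95.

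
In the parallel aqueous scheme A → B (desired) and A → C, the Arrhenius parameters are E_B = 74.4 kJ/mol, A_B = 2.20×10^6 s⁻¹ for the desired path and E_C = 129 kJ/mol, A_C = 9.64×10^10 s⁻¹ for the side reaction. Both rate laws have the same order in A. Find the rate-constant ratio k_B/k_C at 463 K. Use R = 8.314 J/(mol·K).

33.0

With equal orders, S_{B/C} = k_B/k_C = (A_B/A_C)·exp[(E_C−E_B)/(RT)].
(E_C−E_B)/(RT) = (129−74.4)×10³/(8.314×463) = 54600/3849 = 14.18.
k_B/k_C = (2.20×10^6/9.64×10^10)·exp(14.18) = 2.282×10^-5 × 1.446×10^6 = 33.0.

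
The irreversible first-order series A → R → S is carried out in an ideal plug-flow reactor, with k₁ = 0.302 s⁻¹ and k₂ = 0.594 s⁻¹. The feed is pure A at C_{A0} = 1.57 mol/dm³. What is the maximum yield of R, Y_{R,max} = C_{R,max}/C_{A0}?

Evaluating C_R at τ_opt = ln(k₂/k₁)/(k₂−k₁) gives C_{R,max}/C_{A0} = (k₁/k₂)^[k₂/(k₂−k₁)].
= (0.302/0.594)^(0.594/(0.594−0.302)) = (0.5084)^(2.034) = 0.2526.

0.253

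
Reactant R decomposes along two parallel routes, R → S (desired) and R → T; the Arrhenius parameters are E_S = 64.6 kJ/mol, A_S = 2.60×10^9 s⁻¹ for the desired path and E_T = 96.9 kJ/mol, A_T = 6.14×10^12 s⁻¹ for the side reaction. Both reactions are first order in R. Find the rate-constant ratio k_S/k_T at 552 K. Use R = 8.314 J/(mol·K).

0.482

k_S/k_T = (A_S/A_T)·exp[−(E_S−E_T)/(RT)] = (A_S/A_T)·exp[(E_T−E_S)/(RT)].
(E_T−E_S)/(RT) = (96.9−64.6)×10³/(8.314×552) = 32300/4589 = 7.038.
k_S/k_T = (2.60×10^9/6.14×10^12)·exp(7.038) = 4.235×10^-4 × 1139 = 0.482.
Since E_S < E_T, lowering the temperature improves selectivity toward S.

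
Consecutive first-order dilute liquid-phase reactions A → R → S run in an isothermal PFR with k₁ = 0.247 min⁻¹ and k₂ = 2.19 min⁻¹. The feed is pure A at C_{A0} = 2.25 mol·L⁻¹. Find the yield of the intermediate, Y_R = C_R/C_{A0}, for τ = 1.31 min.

0.0848

For first-order series with pure A initially, C_R(τ) = k₁C_{A0}/(k₂−k₁)·(e^(−k₁τ) − e^(−k₂τ)).
e^(−k₁τ) = e^(−0.247×1.31) = e^(−0.3236) = 0.7236; e^(−k₂τ) = e^(−2.869) = 0.05676.
C_R = 0.247×2.25/(2.19−0.247) × (0.7236−0.05676) = 0.2860×0.6668 = 0.1907 mol·L⁻¹.
Y_R = C_R/C_{A0} = 0.1907/2.25 = 0.0848.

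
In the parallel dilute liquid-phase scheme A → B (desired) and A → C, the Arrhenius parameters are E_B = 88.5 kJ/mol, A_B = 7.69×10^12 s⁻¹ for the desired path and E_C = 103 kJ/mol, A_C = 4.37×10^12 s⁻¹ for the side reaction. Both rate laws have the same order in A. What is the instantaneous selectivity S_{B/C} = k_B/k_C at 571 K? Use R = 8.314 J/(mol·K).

37.3

k_B/k_C = (A_B/A_C)·exp[−(E_B−E_C)/(RT)] = (A_B/A_C)·exp[(E_C−E_B)/(RT)].
(E_C−E_B)/(RT) = (103−88.5)×10³/(8.314×571) = 14500/4747 = 3.054.
k_B/k_C = (7.69×10^12/4.37×10^12)·exp(3.054) = 1.760 × 21.21 = 37.3.
Since E_B < E_C, lowering the temperature improves selectivity toward B.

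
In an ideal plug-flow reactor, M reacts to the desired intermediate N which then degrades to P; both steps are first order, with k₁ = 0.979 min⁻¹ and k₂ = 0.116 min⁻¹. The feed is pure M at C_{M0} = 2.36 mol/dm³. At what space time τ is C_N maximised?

Setting dC_N/dτ = 0 gives τ_opt = ln(k₂/k₁)/(k₂−k₁).
= ln(0.116/0.979)/(0.116−0.979) = ln(0.1185)/-0.8630 = -2.133/-0.8630 = 2.47 min.

2.47 min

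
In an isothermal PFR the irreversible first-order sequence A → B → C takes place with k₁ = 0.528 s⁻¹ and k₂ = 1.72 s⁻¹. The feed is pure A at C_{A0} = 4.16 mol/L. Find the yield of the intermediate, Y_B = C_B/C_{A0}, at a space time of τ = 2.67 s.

The intermediate concentration in a first-order A→B→C sequence is C_B = k₁C_{A0}(e^(−k₁τ) − e^(−k₂τ))/(k₂−k₁).
e^(−k₁τ) = e^(−0.528×2.67) = e^(−1.410) = 0.2442; e^(−k₂τ) = e^(−4.592) = 0.01013.
C_B = 0.528×4.16/(1.72−0.528) × (0.2442−0.01013) = 1.843×0.2341 = 0.4313 mol/L.
Y_B = C_B/C_{A0} = 0.4313/4.16 = 0.104.

0.104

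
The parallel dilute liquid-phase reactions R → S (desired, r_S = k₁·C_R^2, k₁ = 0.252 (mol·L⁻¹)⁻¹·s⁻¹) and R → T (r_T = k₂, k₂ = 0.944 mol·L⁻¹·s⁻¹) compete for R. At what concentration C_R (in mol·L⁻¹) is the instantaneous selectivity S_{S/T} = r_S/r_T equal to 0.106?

0.630 mol·L⁻¹

S_{S/T} = (k₁/k₂)·C_R^2 ⇒ C_R = (S·k₂/k₁)^(0.5).
= (0.106×0.944/0.252)^(0.5) = (0.3971)^(0.5) = 0.630 mol·L⁻¹.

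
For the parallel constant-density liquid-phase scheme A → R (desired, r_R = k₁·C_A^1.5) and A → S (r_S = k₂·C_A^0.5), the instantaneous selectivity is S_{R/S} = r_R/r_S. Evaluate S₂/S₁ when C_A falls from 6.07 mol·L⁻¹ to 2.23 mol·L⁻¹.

S_{R/S} = (k₁/k₂)·C_A, so S₂/S₁ = (C_{A,2}/C_{A,1}).
= 2.23/6.07 = 0.367.

0.367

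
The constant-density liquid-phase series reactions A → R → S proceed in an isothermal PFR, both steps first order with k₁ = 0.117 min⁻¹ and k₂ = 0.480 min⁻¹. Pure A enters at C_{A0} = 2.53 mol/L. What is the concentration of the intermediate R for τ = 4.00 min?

0.391 mol/L

The intermediate concentration in a first-order A→B→C sequence is C_R = k₁C_{A0}(e^(−k₁τ) − e^(−k₂τ))/(k₂−k₁).
e^(−k₁τ) = e^(−0.117×4.00) = e^(−0.4680) = 0.6263; e^(−k₂τ) = e^(−1.920) = 0.1466.
C_R = 0.117×2.53/(0.480−0.117) × (0.6263−0.1466) = 0.8155×0.4796 = 0.3911 mol/L.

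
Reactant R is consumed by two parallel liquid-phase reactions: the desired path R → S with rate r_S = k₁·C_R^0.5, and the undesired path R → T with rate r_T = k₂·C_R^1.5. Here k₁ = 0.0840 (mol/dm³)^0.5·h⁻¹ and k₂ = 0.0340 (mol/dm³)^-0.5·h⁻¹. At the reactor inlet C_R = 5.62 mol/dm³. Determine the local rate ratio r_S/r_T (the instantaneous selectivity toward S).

0.440

S_{S/T} = r_S/r_T = (k₁·C_R^0.5)/(k₂·C_R^1.5) = (k₁/k₂)·C_R⁻¹.
= (0.0840×5.620^0.5) / (0.0340×5.620^1.5) = 0.1991/0.4530 = 0.440.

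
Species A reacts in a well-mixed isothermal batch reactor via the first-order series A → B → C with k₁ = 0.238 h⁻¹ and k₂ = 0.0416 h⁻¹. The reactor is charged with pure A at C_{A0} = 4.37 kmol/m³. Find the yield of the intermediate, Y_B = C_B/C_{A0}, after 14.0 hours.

The intermediate concentration in a first-order A→B→C sequence is C_B = k₁C_{A0}(e^(−k₁t) − e^(−k₂t))/(k₂−k₁).
e^(−k₁t) = e^(−0.238×14.0) = e^(−3.332) = 0.03572; e^(−k₂t) = e^(−0.5824) = 0.5586.
C_B = 0.238×4.37/(0.0416−0.238) × (0.03572−0.5586) = (-5.296)×(-0.5228) = 2.769 kmol/m³.
Y_B = C_B/C_{A0} = 2.769/4.37 = 0.634.

0.634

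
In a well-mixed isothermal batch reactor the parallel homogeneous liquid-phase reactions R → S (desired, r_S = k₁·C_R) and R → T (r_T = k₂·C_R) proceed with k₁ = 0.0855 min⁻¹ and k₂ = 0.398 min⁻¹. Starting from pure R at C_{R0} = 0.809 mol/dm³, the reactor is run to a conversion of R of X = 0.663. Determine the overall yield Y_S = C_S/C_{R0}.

C_R = C_{R0}(1−X) = 0.2726 mol/dm³.
Both paths are first order in R, so the instantaneous fraction to S is constant: dC_S/d(−C_R) = k₁/(k₁+k₂) = 0.1768.
C_S = 0.1768·(C_{R0}−C_R) = 0.1768×0.5364 = 0.0948 mol/dm³.
Y_S = C_S/C_{R0} = 0.09485/0.809 = 0.117.

0.117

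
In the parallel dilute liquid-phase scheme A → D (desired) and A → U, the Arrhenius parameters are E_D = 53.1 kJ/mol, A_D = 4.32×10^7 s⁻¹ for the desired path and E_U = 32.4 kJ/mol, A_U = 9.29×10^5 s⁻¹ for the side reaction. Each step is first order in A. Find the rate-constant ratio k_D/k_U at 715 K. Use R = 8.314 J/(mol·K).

1.43

With equal orders, S_{D/U} = k_D/k_U = (A_D/A_U)·exp[(E_U−E_D)/(RT)].
(E_U−E_D)/(RT) = (32.4−53.1)×10³/(8.314×715) = -20700/5945 = -3.482.
k_D/k_U = (4.32×10^7/9.29×10^5)·exp(-3.482) = 46.50 × 0.03074 = 1.43.
Since E_D > E_U, raising the temperature improves selectivity toward D.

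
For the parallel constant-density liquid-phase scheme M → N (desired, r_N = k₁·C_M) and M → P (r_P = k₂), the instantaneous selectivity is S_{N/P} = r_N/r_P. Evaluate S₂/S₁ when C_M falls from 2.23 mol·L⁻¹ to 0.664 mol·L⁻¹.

0.298

S_{N/P} = (k₁/k₂)·C_M, so S₂/S₁ = (C_{M,2}/C_{M,1}).
= 0.664/2.23 = 0.298.
Selectivity toward N falls as C_M falls — high-concentration operation is favoured.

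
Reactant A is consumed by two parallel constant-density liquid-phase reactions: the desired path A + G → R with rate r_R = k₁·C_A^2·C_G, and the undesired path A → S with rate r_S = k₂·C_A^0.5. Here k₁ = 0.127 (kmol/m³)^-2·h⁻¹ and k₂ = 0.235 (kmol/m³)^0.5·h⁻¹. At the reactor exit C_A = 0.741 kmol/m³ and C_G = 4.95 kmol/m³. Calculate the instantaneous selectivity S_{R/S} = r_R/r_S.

S_{R/S} = r_R/r_S = (k₁·C_A^2·C_G)/(k₂·C_A^0.5) = (k₁/k₂)·C_A^1.5·C_G.
= (0.127×0.7410^2×4.950) / (0.235×0.7410^0.5) = 0.3452/0.2023 = 1.71.
Since the desired path is higher order in A, keeping C_A high (PFR or concentrated feed) favours R.

1.71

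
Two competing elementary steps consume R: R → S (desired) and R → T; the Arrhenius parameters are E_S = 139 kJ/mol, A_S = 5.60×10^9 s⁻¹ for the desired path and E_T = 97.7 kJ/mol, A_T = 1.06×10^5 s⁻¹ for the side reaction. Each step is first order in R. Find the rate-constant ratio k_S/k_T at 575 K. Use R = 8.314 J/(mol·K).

k_S/k_T = (A_S/A_T)·exp[−(E_S−E_T)/(RT)] = (A_S/A_T)·exp[(E_T−E_S)/(RT)].
(E_T−E_S)/(RT) = (97.7−139)×10³/(8.314×575) = -41300/4781 = -8.639.
k_S/k_T = (5.60×10^9/1.06×10^5)·exp(-8.639) = 52830 × 1.770×10^-4 = 9.35.

9.35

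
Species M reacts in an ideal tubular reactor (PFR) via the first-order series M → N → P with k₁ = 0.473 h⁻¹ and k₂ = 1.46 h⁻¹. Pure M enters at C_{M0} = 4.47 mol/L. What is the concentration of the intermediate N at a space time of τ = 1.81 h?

0.758 mol/L

The intermediate concentration in a first-order A→B→C sequence is C_N = k₁C_{M0}(e^(−k₁τ) − e^(−k₂τ))/(k₂−k₁).
e^(−k₁τ) = e^(−0.473×1.81) = e^(−0.8561) = 0.4248; e^(−k₂τ) = e^(−2.643) = 0.07118.
C_N = 0.473×4.47/(1.46−0.473) × (0.4248−0.07118) = 2.142×0.3536 = 0.7575 mol/L.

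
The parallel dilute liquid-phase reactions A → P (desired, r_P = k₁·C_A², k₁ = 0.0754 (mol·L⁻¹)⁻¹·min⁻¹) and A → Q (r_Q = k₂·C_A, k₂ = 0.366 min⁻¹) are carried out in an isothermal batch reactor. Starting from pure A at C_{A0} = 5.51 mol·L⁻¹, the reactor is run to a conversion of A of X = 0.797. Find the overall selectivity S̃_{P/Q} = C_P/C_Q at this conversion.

0.641

C_A = C_{A0}(1−X) = 1.119 mol·L⁻¹.
Along a PFR/batch, dC_Q/dC_A = −r_Q/(r_P+r_Q) = −k₂/(k₂+k₁·C_A).
Integrating from C_{A0} to C_A: C_Q = (0.366/0.0754)·ln[(0.366+0.0754·5.51)/(0.366+0.0754·1.12)] = 4.854·ln(0.7815/0.4503) = 2.675 mol·L⁻¹.
Then C_P = (C_{A0}−C_A) − C_Q = 4.391 − 2.675 = 1.716 mol·L⁻¹.
S̃_{P/Q} = C_P/C_Q = 1.716/2.675 = 0.641.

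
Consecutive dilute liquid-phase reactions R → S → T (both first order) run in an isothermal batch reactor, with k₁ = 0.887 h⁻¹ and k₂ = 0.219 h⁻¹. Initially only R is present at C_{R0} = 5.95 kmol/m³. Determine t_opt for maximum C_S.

2.09 h

For first-order series the maximum of C_S occurs at t_opt = ln(k₂/k₁)/(k₂−k₁).
= ln(0.219/0.887)/(0.219−0.887) = ln(0.2469)/-0.6680 = -1.399/-0.6680 = 2.09 h.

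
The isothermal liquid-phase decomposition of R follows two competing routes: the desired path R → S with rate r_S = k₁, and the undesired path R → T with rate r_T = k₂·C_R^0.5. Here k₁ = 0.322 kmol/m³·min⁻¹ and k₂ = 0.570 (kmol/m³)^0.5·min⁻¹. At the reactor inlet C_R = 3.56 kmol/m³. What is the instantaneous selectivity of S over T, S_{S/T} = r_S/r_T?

0.299

S_{S/T} = r_S/r_T = (k₁)/(k₂·C_R^0.5) = (k₁/k₂)·C_R^-0.5.
= (0.322) / (0.570×3.560^0.5) = 0.3220/1.075 = 0.299.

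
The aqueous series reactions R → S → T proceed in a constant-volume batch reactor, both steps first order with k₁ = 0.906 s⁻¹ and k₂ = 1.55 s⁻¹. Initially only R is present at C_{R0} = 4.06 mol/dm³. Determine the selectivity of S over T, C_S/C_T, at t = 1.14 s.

0.679

For first-order series with pure R initially, C_S(t) = k₁C_{R0}/(k₂−k₁)·(e^(−k₁t) − e^(−k₂t)).
e^(−k₁t) = e^(−0.906×1.14) = e^(−1.033) = 0.3560; e^(−k₂t) = e^(−1.767) = 0.1708.
C_S = 0.906×4.06/(1.55−0.906) × (0.3560−0.1708) = 5.712×0.1851 = 1.058 mol/dm³.
C_R = C_{R0}e^(−k₁t) = 1.445 mol/dm³, so C_T = C_{R0}−C_R−C_S = 1.557 mol/dm³; C_S/C_T = 0.679.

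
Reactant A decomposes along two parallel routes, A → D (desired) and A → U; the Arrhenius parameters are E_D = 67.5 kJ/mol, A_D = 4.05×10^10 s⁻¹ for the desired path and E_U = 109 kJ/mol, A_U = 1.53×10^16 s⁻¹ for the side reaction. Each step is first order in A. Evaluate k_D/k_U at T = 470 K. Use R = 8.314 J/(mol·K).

With equal orders, S_{D/U} = k_D/k_U = (A_D/A_U)·exp[(E_U−E_D)/(RT)].
(E_U−E_D)/(RT) = (109−67.5)×10³/(8.314×470) = 41500/3908 = 10.62.
k_D/k_U = (4.05×10^10/1.53×10^16)·exp(10.62) = 2.647×10^-6 × 40961 = 0.108.

0.108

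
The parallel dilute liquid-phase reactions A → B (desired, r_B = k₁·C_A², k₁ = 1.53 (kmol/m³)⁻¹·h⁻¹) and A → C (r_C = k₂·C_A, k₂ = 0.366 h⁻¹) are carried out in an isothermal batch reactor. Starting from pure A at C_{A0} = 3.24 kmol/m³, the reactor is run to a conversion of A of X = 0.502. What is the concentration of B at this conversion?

C_A = C_{A0}(1−X) = 1.614 kmol/m³.
Along a PFR/batch, dC_C/dC_A = −r_C/(r_B+r_C) = −k₂/(k₂+k₁·C_A).
Integrating from C_{A0} to C_A: C_C = (0.366/1.53)·ln[(0.366+1.53·3.24)/(0.366+1.53·1.61)] = 0.2392·ln(5.323/2.835) = 0.1507 kmol/m³.
Then C_B = (C_{A0}−C_A) − C_C = 1.626 − 0.1507 = 1.476 kmol/m³.

1.48 kmol/m³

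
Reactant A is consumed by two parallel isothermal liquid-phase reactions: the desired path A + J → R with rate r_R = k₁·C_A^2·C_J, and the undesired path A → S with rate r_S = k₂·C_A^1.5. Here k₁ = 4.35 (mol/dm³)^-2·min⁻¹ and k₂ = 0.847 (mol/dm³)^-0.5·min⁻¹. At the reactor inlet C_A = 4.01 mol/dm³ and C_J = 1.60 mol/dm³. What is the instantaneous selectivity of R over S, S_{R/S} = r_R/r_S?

16.5

S_{R/S} = r_R/r_S = (k₁·C_A^2·C_J)/(k₂·C_A^1.5) = (k₁/k₂)·C_A^0.5·C_J.
= (4.35×4.010^2×1.600) / (0.847×4.010^1.5) = 111.9/6.801 = 16.5.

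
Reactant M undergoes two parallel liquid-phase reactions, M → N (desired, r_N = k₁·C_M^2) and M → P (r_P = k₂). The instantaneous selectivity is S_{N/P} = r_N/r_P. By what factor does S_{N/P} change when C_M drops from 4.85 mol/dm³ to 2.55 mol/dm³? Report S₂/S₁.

S_{N/P} = (k₁/k₂)·C_M^2, so S₂/S₁ = (C_{M,2}/C_{M,1})^2.
= (2.55/4.85)^2 = (0.5258)^2 = 0.276.
Selectivity toward N falls as C_M falls — high-concentration operation is favoured.

0.276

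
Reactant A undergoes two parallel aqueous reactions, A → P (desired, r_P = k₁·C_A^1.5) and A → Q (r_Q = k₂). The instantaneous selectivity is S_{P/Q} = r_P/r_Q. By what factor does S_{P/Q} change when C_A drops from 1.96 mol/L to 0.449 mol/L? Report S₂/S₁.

0.110

S_{P/Q} = (k₁/k₂)·C_A^1.5, so S₂/S₁ = (C_{A,2}/C_{A,1})^1.5.
= (0.449/1.96)^1.5 = (0.2291)^1.5 = 0.110.
Selectivity toward P falls as C_A falls — high-concentration operation is favoured.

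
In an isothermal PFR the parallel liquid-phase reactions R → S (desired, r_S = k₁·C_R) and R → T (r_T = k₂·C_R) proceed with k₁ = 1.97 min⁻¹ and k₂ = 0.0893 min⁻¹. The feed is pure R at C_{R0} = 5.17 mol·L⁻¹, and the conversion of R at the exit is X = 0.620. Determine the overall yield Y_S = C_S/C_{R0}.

C_R = C_{R0}(1−X) = 1.965 mol·L⁻¹.
Both paths are first order in R, so the instantaneous fraction to S is constant: dC_S/d(−C_R) = k₁/(k₁+k₂) = 0.9566.
C_S = 0.9566·(C_{R0}−C_R) = 0.9566×3.205 = 3.07 mol·L⁻¹.
Y_S = C_S/C_{R0} = 3.066/5.17 = 0.593.

0.593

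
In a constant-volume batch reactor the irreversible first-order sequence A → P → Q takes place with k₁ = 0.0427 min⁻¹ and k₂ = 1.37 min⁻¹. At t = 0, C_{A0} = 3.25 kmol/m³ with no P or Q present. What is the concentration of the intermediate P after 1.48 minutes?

0.0844 kmol/m³

The intermediate concentration in a first-order A→B→C sequence is C_P = k₁C_{A0}(e^(−k₁t) − e^(−k₂t))/(k₂−k₁).
e^(−k₁t) = e^(−0.0427×1.48) = e^(−0.06320) = 0.9388; e^(−k₂t) = e^(−2.028) = 0.1317.
C_P = 0.0427×3.25/(1.37−0.0427) × (0.9388−0.1317) = 0.1046×0.8071 = 0.08439 kmol/m³.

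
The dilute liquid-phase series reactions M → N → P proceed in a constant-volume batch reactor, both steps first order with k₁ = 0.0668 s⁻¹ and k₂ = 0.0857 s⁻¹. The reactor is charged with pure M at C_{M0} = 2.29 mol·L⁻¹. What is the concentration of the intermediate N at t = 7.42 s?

0.645 mol·L⁻¹

The intermediate concentration in a first-order A→B→C sequence is C_N = k₁C_{M0}(e^(−k₁t) − e^(−k₂t))/(k₂−k₁).
e^(−k₁t) = e^(−0.0668×7.42) = e^(−0.4957) = 0.6092; e^(−k₂t) = e^(−0.6359) = 0.5295.
C_N = 0.0668×2.29/(0.0857−0.0668) × (0.6092−0.5295) = 8.094×0.07971 = 0.6451 mol·L⁻¹.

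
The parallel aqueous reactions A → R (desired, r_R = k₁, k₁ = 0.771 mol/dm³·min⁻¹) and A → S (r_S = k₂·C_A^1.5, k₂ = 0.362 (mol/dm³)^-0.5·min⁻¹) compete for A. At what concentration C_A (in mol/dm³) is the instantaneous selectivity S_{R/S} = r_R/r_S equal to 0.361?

3.27 mol/dm³

S_{R/S} = (k₁/k₂)·C_A^-1.5 ⇒ C_A = (S·k₂/k₁)^(1/(-1.5)).
= (0.361×0.362/0.771)^(-0.6667) = (0.1695)^(-0.6667) = 3.27 mol/dm³.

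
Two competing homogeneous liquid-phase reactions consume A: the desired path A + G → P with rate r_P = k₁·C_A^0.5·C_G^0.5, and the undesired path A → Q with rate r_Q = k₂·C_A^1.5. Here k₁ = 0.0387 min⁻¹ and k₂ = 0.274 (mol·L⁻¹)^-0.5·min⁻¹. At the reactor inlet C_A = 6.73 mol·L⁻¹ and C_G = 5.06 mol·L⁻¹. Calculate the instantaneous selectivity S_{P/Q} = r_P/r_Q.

S_{P/Q} = r_P/r_Q = (k₁·C_A^0.5·C_G^0.5)/(k₂·C_A^1.5) = (k₁/k₂)·C_A⁻¹·C_G^0.5.
= (0.0387×6.730^0.5×5.060^0.5) / (0.274×6.730^1.5) = 0.2258/4.784 = 0.0472.
The undesired path is higher order in A, so low C_A (CSTR or dilute feed) favours P.

0.0472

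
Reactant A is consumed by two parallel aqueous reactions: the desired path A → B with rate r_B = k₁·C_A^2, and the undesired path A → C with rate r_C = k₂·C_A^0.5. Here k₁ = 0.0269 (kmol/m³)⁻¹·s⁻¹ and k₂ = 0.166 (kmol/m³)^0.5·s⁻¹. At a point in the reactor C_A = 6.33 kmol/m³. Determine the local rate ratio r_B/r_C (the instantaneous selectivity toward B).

2.58

S_{B/C} = r_B/r_C = (k₁·C_A^2)/(k₂·C_A^0.5) = (k₁/k₂)·C_A^1.5.
= (0.0269×6.330^2) / (0.166×6.330^0.5) = 1.078/0.4176 = 2.58.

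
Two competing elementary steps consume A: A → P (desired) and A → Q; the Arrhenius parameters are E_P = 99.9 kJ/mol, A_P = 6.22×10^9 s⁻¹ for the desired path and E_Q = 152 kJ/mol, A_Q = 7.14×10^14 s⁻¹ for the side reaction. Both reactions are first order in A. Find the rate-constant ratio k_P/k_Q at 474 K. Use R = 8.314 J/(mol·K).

4.81

Since both paths have the same order in A, the concentration cancels and S_{P/Q} = k_P/k_Q = (A_P/A_Q)·exp[(E_Q−E_P)/(RT)].
(E_Q−E_P)/(RT) = (152−99.9)×10³/(8.314×474) = 52100/3941 = 13.22.
k_P/k_Q = (6.22×10^9/7.14×10^14)·exp(13.22) = 8.711×10^-6 × 5.516×10^5 = 4.81.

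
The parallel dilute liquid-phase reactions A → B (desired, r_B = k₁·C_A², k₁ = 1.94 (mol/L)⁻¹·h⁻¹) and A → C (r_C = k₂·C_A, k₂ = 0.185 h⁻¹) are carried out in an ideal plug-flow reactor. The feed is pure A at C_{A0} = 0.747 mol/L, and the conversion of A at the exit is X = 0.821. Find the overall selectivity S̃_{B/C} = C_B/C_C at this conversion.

C_A = C_{A0}(1−X) = 0.1337 mol/L.
Along a PFR/batch, dC_C/dC_A = −r_C/(r_B+r_C) = −k₂/(k₂+k₁·C_A).
Integrating from C_{A0} to C_A: C_C = (0.185/1.94)·ln[(0.185+1.94·0.747)/(0.185+1.94·0.134)] = 0.09536·ln(1.634/0.4444) = 0.1242 mol/L.
Then C_B = (C_{A0}−C_A) − C_C = 0.6133 − 0.1242 = 0.4891 mol/L.
S̃_{B/C} = C_B/C_C = 0.4891/0.1242 = 3.94.

3.94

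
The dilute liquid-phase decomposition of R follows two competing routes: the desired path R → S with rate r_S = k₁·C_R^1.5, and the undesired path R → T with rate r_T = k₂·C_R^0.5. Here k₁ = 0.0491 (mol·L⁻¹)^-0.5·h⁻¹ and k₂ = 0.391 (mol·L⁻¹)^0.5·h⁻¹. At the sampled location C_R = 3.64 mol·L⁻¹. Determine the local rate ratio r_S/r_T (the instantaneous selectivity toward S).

S_{S/T} = r_S/r_T = (k₁·C_R^1.5)/(k₂·C_R^0.5) = (k₁/k₂)·C_R.
= (0.0491×3.640^1.5) / (0.391×3.640^0.5) = 0.3410/0.7460 = 0.457.

0.457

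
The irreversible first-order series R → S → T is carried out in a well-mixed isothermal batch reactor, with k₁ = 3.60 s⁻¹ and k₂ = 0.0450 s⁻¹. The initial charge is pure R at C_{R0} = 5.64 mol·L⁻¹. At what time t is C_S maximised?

1.23 s

The intermediate peaks when r₁ = r₂, i.e. k₁e^(−k₁t) = k₂e^(−k₂t), giving t_opt = ln(k₂/k₁)/(k₂−k₁).
= ln(0.0450/3.60)/(0.0450−3.60) = ln(0.01250)/-3.555 = -4.382/-3.555 = 1.23 s.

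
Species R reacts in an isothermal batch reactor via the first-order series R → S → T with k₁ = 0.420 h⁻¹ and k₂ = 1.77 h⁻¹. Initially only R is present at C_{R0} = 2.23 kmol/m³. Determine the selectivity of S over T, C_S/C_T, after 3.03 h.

For first-order series with pure R initially, C_S(t) = k₁C_{R0}/(k₂−k₁)·(e^(−k₁t) − e^(−k₂t)).
e^(−k₁t) = e^(−0.420×3.03) = e^(−1.273) = 0.2801; e^(−k₂t) = e^(−5.363) = 0.004686.
C_S = 0.420×2.23/(1.77−0.420) × (0.2801−0.004686) = 0.6938×0.2754 = 0.1911 kmol/m³.
C_R = C_{R0}e^(−k₁t) = 0.6246 kmol/m³, so C_T = C_{R0}−C_R−C_S = 1.414 kmol/m³; C_S/C_T = 0.135.

0.135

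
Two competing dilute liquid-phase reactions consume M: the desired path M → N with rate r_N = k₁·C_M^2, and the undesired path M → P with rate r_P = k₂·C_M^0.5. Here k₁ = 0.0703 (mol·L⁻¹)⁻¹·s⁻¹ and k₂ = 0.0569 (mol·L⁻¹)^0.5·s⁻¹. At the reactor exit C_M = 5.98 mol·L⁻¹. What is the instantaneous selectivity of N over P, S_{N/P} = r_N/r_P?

S_{N/P} = r_N/r_P = (k₁·C_M^2)/(k₂·C_M^0.5) = (k₁/k₂)·C_M^1.5.
= (0.0703×5.980^2) / (0.0569×5.980^0.5) = 2.514/0.1391 = 18.1.
Since the desired path is higher order in M, keeping C_M high (PFR or concentrated feed) favours N.

18.1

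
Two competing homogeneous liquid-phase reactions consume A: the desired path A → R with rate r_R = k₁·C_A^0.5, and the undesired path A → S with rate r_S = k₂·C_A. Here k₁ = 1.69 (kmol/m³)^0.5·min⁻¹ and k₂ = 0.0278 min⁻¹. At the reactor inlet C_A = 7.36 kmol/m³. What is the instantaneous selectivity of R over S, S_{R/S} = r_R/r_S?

S_{R/S} = r_R/r_S = (k₁·C_A^0.5)/(k₂·C_A) = (k₁/k₂)·C_A^-0.5.
= (1.69×7.360^0.5) / (0.0278×7.360) = 4.585/0.2046 = 22.4.

22.4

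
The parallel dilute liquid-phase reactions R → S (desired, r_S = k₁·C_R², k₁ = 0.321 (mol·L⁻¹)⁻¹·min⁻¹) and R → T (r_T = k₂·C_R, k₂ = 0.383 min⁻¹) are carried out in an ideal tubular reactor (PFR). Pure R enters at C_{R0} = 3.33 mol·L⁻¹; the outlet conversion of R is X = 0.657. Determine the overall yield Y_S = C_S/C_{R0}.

C_R = C_{R0}(1−X) = 1.142 mol·L⁻¹.
Along a PFR/batch, dC_T/dC_R = −r_T/(r_S+r_T) = −k₂/(k₂+k₁·C_R).
Integrating from C_{R0} to C_R: C_T = (0.383/0.321)·ln[(0.383+0.321·3.33)/(0.383+0.321·1.14)] = 1.193·ln(1.452/0.7496) = 0.7887 mol·L⁻¹.
Then C_S = (C_{R0}−C_R) − C_T = 2.188 − 0.7887 = 1.399 mol·L⁻¹.
Y_S = C_S/C_{R0} = 1.399/3.33 = 0.420.

0.420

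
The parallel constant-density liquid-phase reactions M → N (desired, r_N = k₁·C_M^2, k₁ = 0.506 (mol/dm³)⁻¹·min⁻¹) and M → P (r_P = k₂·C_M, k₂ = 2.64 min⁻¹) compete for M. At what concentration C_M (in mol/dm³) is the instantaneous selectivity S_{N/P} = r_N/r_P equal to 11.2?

S_{N/P} = (k₁/k₂)·C_M ⇒ C_M = S·k₂/k₁.
= 11.2×2.64/0.506 = 58.4 mol/dm³.

58.4 mol/dm³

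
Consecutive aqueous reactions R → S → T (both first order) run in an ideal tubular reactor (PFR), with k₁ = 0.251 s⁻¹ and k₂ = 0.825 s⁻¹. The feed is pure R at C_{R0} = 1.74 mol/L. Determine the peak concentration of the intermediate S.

Evaluating C_S at τ_opt = ln(k₂/k₁)/(k₂−k₁) gives C_{S,max}/C_{R0} = (k₁/k₂)^[k₂/(k₂−k₁)].
= (0.251/0.825)^(0.825/(0.825−0.251)) = (0.3042)^(1.437) = 0.1808.
C_{S,max} = 0.1808×1.74 = 0.315 mol/L.

0.315 mol/L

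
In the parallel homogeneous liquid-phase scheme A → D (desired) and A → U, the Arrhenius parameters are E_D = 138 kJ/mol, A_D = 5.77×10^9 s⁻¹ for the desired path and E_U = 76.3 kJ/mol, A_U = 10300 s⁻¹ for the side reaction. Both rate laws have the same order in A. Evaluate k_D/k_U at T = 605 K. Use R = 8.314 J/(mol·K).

2.64

k_D/k_U = (A_D/A_U)·exp[−(E_D−E_U)/(RT)] = (A_D/A_U)·exp[(E_U−E_D)/(RT)].
(E_U−E_D)/(RT) = (76.3−138)×10³/(8.314×605) = -61700/5030 = -12.27.
k_D/k_U = (5.77×10^9/10300)·exp(-12.27) = 5.602×10^5 × 4.707×10^-6 = 2.64.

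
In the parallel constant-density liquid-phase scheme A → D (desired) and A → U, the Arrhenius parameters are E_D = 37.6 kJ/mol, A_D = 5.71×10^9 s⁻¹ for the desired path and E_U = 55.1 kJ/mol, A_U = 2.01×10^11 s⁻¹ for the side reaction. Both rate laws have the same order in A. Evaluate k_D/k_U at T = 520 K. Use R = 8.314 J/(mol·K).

Since both paths have the same order in A, the concentration cancels and S_{D/U} = k_D/k_U = (A_D/A_U)·exp[(E_U−E_D)/(RT)].
(E_U−E_D)/(RT) = (55.1−37.6)×10³/(8.314×520) = 17500/4323 = 4.048.
k_D/k_U = (5.71×10^9/2.01×10^11)·exp(4.048) = 0.02841 × 57.27 = 1.63.

1.63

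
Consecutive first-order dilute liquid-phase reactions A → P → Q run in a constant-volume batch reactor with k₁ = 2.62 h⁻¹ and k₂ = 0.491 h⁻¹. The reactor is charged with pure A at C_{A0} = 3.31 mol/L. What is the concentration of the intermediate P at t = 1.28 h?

Solving the coupled first-order balances gives C_P(t) = [k₁/(k₂−k₁)]·C_{A0}·(e^(−k₁t) − e^(−k₂t)).
e^(−k₁t) = e^(−2.62×1.28) = e^(−3.354) = 0.03496; e^(−k₂t) = e^(−0.6285) = 0.5334.
C_P = 2.62×3.31/(0.491−2.62) × (0.03496−0.5334) = (-4.073)×(-0.4984) = 2.030 mol/L.

2.03 mol/L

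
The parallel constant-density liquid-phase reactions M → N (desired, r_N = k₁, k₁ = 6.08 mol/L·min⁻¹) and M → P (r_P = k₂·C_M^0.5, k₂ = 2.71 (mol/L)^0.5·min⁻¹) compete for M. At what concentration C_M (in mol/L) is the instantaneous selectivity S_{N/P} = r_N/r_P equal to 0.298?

56.7 mol/L

S_{N/P} = (k₁/k₂)·C_M^-0.5 ⇒ C_M = (S·k₂/k₁)^(-2).
= (0.298×2.71/6.08)^(-2) = (0.1328)^(-2) = 56.7 mol/L.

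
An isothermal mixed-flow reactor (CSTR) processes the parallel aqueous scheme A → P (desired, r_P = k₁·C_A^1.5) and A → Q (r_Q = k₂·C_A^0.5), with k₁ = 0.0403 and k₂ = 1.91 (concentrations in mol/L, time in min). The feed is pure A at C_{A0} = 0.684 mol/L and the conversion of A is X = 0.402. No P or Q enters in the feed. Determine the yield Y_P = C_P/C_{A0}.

0.00344

Exit C_A = C_{A0}(1−X) = 0.684×0.598 = 0.4090 mol/L.
In a CSTR the entire volume is at exit conditions, so r_P = 0.0403×0.4090^1.5 = 0.01054 and r_Q = 1.91×0.4090^0.5 = 1.222.
Fraction of consumed A going to P: r_P/(r_P+r_Q) = 0.008557.
C_P = 0.008557·C_{A0}·X = 0.008557×0.684×0.402 = 0.00235 mol/L; Y_P = C_P/C_{A0} = 0.00344.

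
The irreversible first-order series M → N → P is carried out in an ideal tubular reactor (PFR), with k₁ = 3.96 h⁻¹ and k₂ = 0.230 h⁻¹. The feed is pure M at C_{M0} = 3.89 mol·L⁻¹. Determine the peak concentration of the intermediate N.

For a first-order series the maximum intermediate yield is C_{N,max}/C_{M0} = (k₁/k₂)^[k₂/(k₂−k₁)].
= (3.96/0.230)^(0.230/(0.230−3.96)) = (17.22)^(-0.06166) = 0.8390.
C_{N,max} = 0.8390×3.89 = 3.26 mol·L⁻¹.

3.26 mol·L⁻¹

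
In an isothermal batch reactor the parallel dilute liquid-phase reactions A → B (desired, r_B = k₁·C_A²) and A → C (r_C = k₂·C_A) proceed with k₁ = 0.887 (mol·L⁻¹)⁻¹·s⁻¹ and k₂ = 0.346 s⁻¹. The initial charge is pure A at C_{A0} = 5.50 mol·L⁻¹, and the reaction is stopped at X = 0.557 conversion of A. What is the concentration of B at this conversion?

2.78 mol·L⁻¹

C_A = C_{A0}(1−X) = 2.436 mol·L⁻¹.
Along a PFR/batch, dC_C/dC_A = −r_C/(r_B+r_C) = −k₂/(k₂+k₁·C_A).
Integrating from C_{A0} to C_A: C_C = (0.346/0.887)·ln[(0.346+0.887·5.50)/(0.346+0.887·2.44)] = 0.3901·ln(5.224/2.507) = 0.2864 mol·L⁻¹.
Then C_B = (C_{A0}−C_A) − C_C = 3.064 − 0.2864 = 2.777 mol·L⁻¹.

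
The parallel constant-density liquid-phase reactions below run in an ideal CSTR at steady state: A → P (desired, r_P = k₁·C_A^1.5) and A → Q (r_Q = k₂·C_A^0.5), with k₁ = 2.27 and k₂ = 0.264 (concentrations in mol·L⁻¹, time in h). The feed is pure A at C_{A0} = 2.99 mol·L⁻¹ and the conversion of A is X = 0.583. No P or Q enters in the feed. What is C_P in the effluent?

Exit C_A = C_{A0}(1−X) = 2.99×0.417 = 1.247 mol·L⁻¹.
A CSTR operates uniformly at the exit composition, giving r_P = 3.160 and r_Q = 0.2948 (each k·C_A^n at C_A = 1.247).
Fraction of consumed A going to P: r_P/(r_P+r_Q) = 0.9147.
C_P = 0.9147·C_{A0}·X = 0.9147×2.99×0.583 = 1.59 mol·L⁻¹.

1.59 mol·L⁻¹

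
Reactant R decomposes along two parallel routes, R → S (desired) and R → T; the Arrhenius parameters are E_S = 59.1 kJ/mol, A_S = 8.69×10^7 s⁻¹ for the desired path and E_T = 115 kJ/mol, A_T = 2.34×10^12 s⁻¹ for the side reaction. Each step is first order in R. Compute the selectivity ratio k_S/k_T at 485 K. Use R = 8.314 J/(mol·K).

38.9

k_S/k_T = (A_S/A_T)·exp[−(E_S−E_T)/(RT)] = (A_S/A_T)·exp[(E_T−E_S)/(RT)].
(E_T−E_S)/(RT) = (115−59.1)×10³/(8.314×485) = 55900/4032 = 13.86.
k_S/k_T = (8.69×10^7/2.34×10^12)·exp(13.86) = 3.714×10^-5 × 1.049×10^6 = 38.9.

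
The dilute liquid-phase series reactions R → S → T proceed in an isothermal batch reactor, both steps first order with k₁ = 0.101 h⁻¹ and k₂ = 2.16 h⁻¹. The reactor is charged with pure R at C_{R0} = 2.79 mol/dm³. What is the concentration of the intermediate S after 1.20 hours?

The intermediate concentration in a first-order A→B→C sequence is C_S = k₁C_{R0}(e^(−k₁t) − e^(−k₂t))/(k₂−k₁).
e^(−k₁t) = e^(−0.101×1.20) = e^(−0.1212) = 0.8859; e^(−k₂t) = e^(−2.592) = 0.07487.
C_S = 0.101×2.79/(2.16−0.101) × (0.8859−0.07487) = 0.1369×0.8110 = 0.1110 mol/dm³.

0.111 mol/dm³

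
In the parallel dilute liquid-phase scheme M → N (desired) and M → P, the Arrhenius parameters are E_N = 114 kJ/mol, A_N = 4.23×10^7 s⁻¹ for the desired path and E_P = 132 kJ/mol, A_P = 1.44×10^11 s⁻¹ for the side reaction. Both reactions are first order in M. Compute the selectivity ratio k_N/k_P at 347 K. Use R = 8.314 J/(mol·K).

Since both paths have the same order in M, the concentration cancels and S_{N/P} = k_N/k_P = (A_N/A_P)·exp[(E_P−E_N)/(RT)].
(E_P−E_N)/(RT) = (132−114)×10³/(8.314×347) = 18000/2885 = 6.239.
k_N/k_P = (4.23×10^7/1.44×10^11)·exp(6.239) = 2.938×10^-4 × 512.5 = 0.151.

0.151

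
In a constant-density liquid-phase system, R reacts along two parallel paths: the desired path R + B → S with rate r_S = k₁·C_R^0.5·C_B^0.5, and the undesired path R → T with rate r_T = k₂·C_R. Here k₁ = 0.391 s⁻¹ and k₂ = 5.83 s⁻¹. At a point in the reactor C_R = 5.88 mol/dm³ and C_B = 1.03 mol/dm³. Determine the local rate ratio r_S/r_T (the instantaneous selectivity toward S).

S_{S/T} = r_S/r_T = (k₁·C_R^0.5·C_B^0.5)/(k₂·C_R) = (k₁/k₂)·C_R^-0.5·C_B^0.5.
= (0.391×5.880^0.5×1.030^0.5) / (5.83×5.880) = 0.9622/34.28 = 0.0281.
The undesired path is higher order in R, so low C_R (CSTR or dilute feed) favours S.

0.0281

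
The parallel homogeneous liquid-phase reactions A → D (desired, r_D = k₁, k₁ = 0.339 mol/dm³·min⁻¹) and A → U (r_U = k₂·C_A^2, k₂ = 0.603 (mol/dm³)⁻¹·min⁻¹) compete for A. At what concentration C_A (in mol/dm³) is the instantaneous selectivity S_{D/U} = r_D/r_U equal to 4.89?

0.339 mol/dm³

S_{D/U} = (k₁/k₂)·C_A^-2 ⇒ C_A = (S·k₂/k₁)^(-0.5).
= (4.89×0.603/0.339)^(-0.5) = (8.698)^(-0.5) = 0.339 mol/dm³.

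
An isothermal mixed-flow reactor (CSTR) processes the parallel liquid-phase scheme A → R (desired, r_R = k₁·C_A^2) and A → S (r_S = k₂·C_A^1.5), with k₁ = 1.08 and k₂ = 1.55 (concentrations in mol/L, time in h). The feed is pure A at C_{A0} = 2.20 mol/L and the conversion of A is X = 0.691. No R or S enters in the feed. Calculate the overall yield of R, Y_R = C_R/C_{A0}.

Exit C_A = C_{A0}(1−X) = 2.20×0.309 = 0.6798 mol/L.
In a CSTR the entire volume is at exit conditions, so r_R = 1.08×0.6798^2 = 0.4991 and r_S = 1.55×0.6798^1.5 = 0.8688.
Fraction of consumed A going to R: r_R/(r_R+r_S) = 0.3649.
C_R = 0.3649·C_{A0}·X = 0.3649×2.20×0.691 = 0.555 mol/L; Y_R = C_R/C_{A0} = 0.252.

0.252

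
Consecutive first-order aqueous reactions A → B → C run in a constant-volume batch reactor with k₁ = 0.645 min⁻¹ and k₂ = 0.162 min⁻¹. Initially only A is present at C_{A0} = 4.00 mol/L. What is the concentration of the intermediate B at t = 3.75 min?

For first-order series with pure A initially, C_B(t) = k₁C_{A0}/(k₂−k₁)·(e^(−k₁t) − e^(−k₂t)).
e^(−k₁t) = e^(−0.645×3.75) = e^(−2.419) = 0.08903; e^(−k₂t) = e^(−0.6075) = 0.5447.
C_B = 0.645×4.00/(0.162−0.645) × (0.08903−0.5447) = (-5.342)×(-0.4557) = 2.434 mol/L.

2.43 mol/L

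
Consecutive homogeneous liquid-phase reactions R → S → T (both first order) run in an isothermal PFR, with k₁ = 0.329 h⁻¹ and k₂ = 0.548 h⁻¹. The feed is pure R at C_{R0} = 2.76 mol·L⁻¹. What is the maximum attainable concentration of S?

At the optimum, C_{S,max}/C_{R0} = (k₁/k₂)^[k₂/(k₂−k₁)].
= (0.329/0.548)^(0.548/(0.548−0.329)) = (0.6004)^(2.502) = 0.2790.
C_{S,max} = 0.2790×2.76 = 0.770 mol·L⁻¹.

0.770 mol·L⁻¹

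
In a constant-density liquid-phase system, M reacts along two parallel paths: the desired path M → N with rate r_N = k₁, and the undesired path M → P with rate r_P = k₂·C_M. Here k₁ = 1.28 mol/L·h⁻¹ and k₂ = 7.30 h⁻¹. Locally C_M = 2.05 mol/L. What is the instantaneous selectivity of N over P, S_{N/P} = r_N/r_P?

S_{N/P} = r_N/r_P = (k₁)/(k₂·C_M) = (k₁/k₂)·C_M⁻¹.
= (1.28) / (7.30×2.050) = 1.280/14.96 = 0.0855.

0.0855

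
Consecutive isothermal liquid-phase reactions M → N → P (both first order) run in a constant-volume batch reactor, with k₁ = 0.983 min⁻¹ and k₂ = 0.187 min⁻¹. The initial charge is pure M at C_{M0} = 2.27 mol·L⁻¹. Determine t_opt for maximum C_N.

For first-order series the maximum of C_N occurs at t_opt = ln(k₂/k₁)/(k₂−k₁).
= ln(0.187/0.983)/(0.187−0.983) = ln(0.1902)/-0.7960 = -1.660/-0.7960 = 2.08 min.

2.08 min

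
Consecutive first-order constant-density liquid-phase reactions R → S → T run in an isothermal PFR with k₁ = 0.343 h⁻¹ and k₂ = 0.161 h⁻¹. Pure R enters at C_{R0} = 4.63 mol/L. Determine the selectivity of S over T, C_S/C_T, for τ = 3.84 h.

2.31

The intermediate concentration in a first-order A→B→C sequence is C_S = k₁C_{R0}(e^(−k₁τ) − e^(−k₂τ))/(k₂−k₁).
e^(−k₁τ) = e^(−0.343×3.84) = e^(−1.317) = 0.2679; e^(−k₂τ) = e^(−0.6182) = 0.5389.
C_S = 0.343×4.63/(0.161−0.343) × (0.2679−0.5389) = (-8.726)×(-0.2710) = 2.365 mol/L.
C_R = C_{R0}e^(−k₁τ) = 1.240 mol/L, so C_T = C_{R0}−C_R−C_S = 1.025 mol/L; C_S/C_T = 2.31.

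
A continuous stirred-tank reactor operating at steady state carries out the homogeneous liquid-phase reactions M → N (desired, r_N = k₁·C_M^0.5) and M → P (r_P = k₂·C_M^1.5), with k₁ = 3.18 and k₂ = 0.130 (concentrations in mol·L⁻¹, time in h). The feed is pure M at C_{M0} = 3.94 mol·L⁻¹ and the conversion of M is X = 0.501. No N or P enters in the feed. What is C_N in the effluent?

1.83 mol·L⁻¹

Exit C_M = C_{M0}(1−X) = 3.94×0.499 = 1.966 mol·L⁻¹.
In a CSTR the entire volume is at exit conditions, so r_N = 3.18×1.966^0.5 = 4.459 and r_P = 0.130×1.966^1.5 = 0.3584.
Fraction of consumed M going to N: r_N/(r_N+r_P) = 0.9256.
C_N = 0.9256·C_{M0}·X = 0.9256×3.94×0.501 = 1.83 mol·L⁻¹.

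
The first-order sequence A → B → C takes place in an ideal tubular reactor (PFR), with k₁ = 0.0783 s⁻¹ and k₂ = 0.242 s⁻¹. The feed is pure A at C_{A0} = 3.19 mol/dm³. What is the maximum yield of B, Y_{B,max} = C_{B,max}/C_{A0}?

For a first-order series the maximum intermediate yield is C_{B,max}/C_{A0} = (k₁/k₂)^[k₂/(k₂−k₁)].
= (0.0783/0.242)^(0.242/(0.242−0.0783)) = (0.3236)^(1.478) = 0.1886.

0.189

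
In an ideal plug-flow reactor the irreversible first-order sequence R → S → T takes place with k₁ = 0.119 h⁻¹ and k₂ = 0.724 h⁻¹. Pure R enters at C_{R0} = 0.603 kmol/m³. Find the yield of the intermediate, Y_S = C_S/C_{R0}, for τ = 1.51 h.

The intermediate concentration in a first-order A→B→C sequence is C_S = k₁C_{R0}(e^(−k₁τ) − e^(−k₂τ))/(k₂−k₁).
e^(−k₁τ) = e^(−0.119×1.51) = e^(−0.1797) = 0.8355; e^(−k₂τ) = e^(−1.093) = 0.3351.
C_S = 0.119×0.603/(0.724−0.119) × (0.8355−0.3351) = 0.1186×0.5004 = 0.05935 kmol/m³.
Y_S = C_S/C_{R0} = 0.05935/0.603 = 0.0984.

0.0984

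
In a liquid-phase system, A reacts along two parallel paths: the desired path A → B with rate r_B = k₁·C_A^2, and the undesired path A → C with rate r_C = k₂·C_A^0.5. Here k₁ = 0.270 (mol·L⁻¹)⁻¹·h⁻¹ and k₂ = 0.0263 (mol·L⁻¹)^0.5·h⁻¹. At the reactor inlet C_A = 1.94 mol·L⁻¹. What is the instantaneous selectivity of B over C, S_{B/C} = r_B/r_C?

S_{B/C} = r_B/r_C = (k₁·C_A^2)/(k₂·C_A^0.5) = (k₁/k₂)·C_A^1.5.
= (0.270×1.940^2) / (0.0263×1.940^0.5) = 1.016/0.03663 = 27.7.

27.7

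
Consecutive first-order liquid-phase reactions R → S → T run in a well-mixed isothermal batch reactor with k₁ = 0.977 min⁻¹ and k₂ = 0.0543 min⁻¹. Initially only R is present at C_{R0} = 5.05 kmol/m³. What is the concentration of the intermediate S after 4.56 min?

4.11 kmol/m³

Solving the coupled first-order balances gives C_S(t) = [k₁/(k₂−k₁)]·C_{R0}·(e^(−k₁t) − e^(−k₂t)).
e^(−k₁t) = e^(−0.977×4.56) = e^(−4.455) = 0.01162; e^(−k₂t) = e^(−0.2476) = 0.7807.
C_S = 0.977×5.05/(0.0543−0.977) × (0.01162−0.7807) = (-5.347)×(-0.7690) = 4.112 kmol/m³.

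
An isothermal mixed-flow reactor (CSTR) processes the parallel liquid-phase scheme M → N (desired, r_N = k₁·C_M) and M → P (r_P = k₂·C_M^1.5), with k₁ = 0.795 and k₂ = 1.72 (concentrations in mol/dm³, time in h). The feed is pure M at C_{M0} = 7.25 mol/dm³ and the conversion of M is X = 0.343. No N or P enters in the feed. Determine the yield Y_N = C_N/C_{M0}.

Exit C_M = C_{M0}(1−X) = 7.25×0.657 = 4.763 mol/dm³.
A CSTR operates uniformly at the exit composition, giving r_N = 3.787 and r_P = 17.88 (each k·C_M^n at C_M = 4.763).
Fraction of consumed M going to N: r_N/(r_N+r_P) = 0.1748.
C_N = 0.1748·C_{M0}·X = 0.1748×7.25×0.343 = 0.435 mol/dm³; Y_N = C_N/C_{M0} = 0.0599.

0.0599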